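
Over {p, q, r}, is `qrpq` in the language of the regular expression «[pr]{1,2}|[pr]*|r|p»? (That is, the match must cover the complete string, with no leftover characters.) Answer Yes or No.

No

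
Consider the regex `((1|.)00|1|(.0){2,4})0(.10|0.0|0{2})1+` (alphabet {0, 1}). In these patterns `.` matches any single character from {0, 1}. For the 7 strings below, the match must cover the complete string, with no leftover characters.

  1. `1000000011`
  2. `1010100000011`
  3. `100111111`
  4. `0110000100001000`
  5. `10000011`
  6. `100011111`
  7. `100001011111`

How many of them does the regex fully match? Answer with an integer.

5

1 → match
2 → match
3 → no match
4 → no match — must end with `1`
5 → match
6 → match
7 → match
Total matched: 5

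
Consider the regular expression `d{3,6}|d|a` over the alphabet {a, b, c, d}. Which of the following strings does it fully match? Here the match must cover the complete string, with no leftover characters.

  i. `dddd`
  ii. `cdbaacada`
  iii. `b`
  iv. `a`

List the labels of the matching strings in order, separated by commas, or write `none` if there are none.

i → match
ii → no match
iii → no match
iv → match

i, iv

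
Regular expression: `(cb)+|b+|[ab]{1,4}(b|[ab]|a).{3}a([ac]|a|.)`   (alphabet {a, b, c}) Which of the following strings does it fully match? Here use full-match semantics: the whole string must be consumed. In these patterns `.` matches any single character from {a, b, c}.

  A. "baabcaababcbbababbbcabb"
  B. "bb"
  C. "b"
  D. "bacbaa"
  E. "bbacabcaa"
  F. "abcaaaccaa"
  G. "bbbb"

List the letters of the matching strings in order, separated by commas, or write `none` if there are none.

B, C, G

A → no match
B → match
C → match
D → no match
E → no match
F → no match
G → match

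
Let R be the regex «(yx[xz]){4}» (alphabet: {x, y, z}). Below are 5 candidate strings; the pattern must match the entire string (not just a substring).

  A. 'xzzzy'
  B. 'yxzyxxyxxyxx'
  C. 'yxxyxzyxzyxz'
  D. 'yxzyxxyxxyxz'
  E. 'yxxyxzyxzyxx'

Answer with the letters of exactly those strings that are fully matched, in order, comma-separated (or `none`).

A → no match — must start with 'yx'
B → match
C → match
D → match
E → match

B, C, D, E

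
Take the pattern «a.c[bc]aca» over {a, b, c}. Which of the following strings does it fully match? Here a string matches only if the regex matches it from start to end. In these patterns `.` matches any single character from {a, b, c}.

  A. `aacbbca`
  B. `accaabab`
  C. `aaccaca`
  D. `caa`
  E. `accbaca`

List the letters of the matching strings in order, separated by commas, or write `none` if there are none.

C, E

A → no match — must end with `aca`
B → no match — must end with `aca`
C → match
D → no match — must start with `a`
E → match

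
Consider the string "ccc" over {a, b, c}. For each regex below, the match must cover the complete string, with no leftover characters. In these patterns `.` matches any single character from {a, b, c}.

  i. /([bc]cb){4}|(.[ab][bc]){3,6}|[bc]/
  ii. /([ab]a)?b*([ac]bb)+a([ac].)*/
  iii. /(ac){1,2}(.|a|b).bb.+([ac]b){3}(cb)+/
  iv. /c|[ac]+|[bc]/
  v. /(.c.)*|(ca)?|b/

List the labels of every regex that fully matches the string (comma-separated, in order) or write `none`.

i → no match
ii → no match
iii → no match — must start with "ac"
iv → match
v → match

iv, v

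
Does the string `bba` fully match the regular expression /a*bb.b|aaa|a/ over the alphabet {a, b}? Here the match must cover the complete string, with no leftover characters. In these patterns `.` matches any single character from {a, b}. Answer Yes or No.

No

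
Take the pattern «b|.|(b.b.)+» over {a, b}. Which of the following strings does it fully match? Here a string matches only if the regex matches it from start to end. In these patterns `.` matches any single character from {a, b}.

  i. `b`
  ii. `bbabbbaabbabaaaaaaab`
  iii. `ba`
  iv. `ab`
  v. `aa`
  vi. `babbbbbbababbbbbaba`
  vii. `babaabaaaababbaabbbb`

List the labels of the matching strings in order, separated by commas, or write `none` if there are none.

i

i → match
ii → no match
iii → no match
iv → no match
v → no match
vi → no match
vii → no match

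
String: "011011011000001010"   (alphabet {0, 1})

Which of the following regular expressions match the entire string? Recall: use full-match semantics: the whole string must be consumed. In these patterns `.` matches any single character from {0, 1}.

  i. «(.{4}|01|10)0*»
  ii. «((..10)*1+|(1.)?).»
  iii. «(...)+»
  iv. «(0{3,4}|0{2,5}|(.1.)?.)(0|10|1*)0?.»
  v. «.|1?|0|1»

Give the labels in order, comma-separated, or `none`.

iii

i → no match
ii → no match
iii → match
iv → no match
v → no match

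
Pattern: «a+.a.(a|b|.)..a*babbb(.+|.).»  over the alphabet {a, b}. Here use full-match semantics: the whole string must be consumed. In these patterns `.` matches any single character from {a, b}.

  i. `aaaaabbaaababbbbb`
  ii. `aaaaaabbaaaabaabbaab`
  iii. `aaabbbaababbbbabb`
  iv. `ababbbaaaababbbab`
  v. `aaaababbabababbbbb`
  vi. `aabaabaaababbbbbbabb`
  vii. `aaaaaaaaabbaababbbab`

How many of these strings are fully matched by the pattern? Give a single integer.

i → match
ii → no match
iii → match
iv → match
v → match
vi → match
vii → match
Total matched: 6

6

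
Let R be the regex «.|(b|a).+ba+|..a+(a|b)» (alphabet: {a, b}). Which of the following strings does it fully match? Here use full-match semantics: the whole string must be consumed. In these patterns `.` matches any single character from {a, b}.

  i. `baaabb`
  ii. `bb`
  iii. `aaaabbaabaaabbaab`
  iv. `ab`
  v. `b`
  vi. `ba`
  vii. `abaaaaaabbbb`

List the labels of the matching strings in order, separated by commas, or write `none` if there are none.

v

i. `baaabb` → no match
ii. `bb` → no match
iii → no match
iv. `ab` → no match
v. `b` → match
vi. `ba` → no match
vii. `abaaaaaabbbb` → no match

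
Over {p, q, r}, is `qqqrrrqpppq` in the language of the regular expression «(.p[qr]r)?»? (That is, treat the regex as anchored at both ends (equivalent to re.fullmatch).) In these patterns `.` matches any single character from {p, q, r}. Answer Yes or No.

No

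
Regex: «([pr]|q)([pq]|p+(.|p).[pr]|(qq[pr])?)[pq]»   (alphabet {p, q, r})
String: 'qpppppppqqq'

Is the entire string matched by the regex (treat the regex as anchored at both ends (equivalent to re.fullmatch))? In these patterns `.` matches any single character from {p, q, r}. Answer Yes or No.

No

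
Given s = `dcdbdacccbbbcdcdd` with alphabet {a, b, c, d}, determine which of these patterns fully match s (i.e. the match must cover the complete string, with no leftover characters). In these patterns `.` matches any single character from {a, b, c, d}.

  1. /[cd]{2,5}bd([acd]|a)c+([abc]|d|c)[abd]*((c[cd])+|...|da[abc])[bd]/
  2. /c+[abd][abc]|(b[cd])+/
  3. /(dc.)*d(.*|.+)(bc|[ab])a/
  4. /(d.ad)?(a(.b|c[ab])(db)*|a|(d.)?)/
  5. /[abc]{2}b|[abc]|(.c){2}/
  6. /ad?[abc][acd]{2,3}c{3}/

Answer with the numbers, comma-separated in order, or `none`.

1 → match
2 → no match
3 → no match — must end with `a`
4 → no match
5 → no match
6 → no match — must start with `a`

1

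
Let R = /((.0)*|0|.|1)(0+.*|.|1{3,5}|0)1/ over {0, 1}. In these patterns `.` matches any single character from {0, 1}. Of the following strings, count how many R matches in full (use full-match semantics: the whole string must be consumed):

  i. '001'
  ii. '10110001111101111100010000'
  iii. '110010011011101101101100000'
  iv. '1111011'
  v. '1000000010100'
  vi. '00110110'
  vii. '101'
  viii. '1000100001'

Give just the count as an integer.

i → match
ii → no match — must end with '1'
iii → no match — must end with '1'
iv → no match
v → no match — must end with '1'
vi → no match — must end with '1'
vii → match
viii → match
Total matched: 3

3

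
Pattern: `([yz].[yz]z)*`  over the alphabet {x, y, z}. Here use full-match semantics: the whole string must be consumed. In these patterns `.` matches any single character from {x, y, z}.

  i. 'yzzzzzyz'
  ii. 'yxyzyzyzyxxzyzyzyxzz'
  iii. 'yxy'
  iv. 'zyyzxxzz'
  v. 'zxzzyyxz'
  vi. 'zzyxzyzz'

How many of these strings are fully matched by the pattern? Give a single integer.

i. 'yzzzzzyz' → match
ii → no match
iii. 'yxy' → no match
iv. 'zyyzxxzz' → no match
v. 'zxzzyyxz' → no match
vi. 'zzyxzyzz' → no match
Total matched: 1

1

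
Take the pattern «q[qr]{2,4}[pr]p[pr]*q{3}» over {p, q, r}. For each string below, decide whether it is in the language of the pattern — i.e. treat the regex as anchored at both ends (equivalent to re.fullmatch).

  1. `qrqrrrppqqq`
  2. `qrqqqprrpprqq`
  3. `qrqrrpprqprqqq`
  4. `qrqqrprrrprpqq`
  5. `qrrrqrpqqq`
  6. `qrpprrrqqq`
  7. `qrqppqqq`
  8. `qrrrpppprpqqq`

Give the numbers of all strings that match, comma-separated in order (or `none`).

1. `qrqrrrppqqq` → match
2 → no match
3 → no match
4 → no match
5. `qrrrqrpqqq` → match
6. `qrpprrrqqq` → no match
7. `qrqppqqq` → match
8 → match

1, 5, 7, 8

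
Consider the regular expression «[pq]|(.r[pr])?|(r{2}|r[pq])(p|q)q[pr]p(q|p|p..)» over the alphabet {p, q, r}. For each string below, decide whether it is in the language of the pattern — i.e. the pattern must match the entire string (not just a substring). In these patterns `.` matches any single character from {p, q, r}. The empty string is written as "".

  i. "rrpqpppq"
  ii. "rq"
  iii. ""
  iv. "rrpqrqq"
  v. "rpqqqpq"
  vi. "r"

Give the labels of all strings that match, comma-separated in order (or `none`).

i → no match
ii → no match
iii → match
iv → no match
v → no match
vi → no match

iii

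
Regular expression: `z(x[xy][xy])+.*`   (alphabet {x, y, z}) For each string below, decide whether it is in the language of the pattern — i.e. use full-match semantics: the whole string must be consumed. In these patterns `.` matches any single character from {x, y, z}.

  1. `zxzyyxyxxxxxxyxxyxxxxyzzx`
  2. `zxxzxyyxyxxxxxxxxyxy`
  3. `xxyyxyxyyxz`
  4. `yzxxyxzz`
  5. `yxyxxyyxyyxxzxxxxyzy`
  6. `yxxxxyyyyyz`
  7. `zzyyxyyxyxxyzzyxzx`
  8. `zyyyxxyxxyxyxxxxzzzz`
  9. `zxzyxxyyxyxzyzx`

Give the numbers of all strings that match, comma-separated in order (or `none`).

1 → no match
2 → no match
3 → no match — must start with `zx`
4 → no match — must start with `zx`
5 → no match — must start with `zx`
6 → no match — must start with `zx`
7 → no match — must start with `zx`
8 → no match — must start with `zx`
9 → no match

none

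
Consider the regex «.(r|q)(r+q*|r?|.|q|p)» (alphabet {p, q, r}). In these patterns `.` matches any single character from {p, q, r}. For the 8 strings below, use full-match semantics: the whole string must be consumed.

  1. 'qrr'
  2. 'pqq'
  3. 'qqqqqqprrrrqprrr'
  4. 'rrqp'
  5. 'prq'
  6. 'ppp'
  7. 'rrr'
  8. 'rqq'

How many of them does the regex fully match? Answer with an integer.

5

1 → match
2 → match
3 → no match
4 → no match
5 → match
6 → no match
7 → match
8 → match
Total matched: 5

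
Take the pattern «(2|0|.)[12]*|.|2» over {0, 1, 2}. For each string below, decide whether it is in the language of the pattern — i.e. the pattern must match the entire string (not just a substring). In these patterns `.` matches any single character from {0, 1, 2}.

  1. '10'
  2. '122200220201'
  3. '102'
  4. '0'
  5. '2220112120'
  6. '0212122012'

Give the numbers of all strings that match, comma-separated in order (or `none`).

4

1 → no match
2 → no match
3 → no match
4 → match
5 → no match
6 → no match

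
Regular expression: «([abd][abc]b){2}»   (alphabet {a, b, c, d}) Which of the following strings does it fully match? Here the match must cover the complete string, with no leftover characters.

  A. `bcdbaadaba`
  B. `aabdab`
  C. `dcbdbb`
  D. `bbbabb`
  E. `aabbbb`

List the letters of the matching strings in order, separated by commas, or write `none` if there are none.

B, C, D, E

A. `bcdbaadaba` → no match — must end with `b`
B. `aabdab` → match
C. `dcbdbb` → match
D. `bbbabb` → match
E. `aabbbb` → match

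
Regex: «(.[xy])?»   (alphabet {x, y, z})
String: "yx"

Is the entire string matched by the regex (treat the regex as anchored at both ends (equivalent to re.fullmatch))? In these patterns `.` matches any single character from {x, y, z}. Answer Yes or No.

Yes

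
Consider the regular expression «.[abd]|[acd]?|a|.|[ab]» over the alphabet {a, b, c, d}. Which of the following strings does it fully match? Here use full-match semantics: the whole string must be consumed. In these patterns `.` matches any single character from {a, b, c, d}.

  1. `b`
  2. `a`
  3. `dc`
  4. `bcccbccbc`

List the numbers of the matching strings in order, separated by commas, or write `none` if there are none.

1. `b` → match
2. `a` → match
3. `dc` → no match
4. `bcccbccbc` → no match

1, 2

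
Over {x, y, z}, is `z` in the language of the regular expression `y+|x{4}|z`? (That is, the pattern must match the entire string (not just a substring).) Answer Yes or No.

Yes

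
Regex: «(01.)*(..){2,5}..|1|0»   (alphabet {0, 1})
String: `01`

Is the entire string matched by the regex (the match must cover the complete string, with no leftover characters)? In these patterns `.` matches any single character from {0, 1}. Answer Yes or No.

No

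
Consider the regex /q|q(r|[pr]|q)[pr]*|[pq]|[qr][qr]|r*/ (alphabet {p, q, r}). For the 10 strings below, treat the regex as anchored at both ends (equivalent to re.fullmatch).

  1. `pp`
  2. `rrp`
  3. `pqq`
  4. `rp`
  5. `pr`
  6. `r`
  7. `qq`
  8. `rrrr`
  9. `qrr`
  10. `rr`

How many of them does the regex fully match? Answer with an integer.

5

1 → no match
2 → no match
3 → no match
4 → no match
5 → no match
6 → match
7 → match
8 → match
9 → match
10 → match
Total matched: 5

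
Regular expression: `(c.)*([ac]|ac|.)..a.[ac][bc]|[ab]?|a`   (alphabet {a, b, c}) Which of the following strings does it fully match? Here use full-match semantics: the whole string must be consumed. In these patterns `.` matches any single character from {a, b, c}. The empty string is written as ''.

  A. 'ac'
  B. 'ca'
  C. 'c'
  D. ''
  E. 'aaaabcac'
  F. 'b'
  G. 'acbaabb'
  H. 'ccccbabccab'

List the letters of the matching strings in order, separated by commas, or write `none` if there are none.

A → no match
B → no match
C → no match
D → match
E → no match
F → match
G → no match
H → no match

D, F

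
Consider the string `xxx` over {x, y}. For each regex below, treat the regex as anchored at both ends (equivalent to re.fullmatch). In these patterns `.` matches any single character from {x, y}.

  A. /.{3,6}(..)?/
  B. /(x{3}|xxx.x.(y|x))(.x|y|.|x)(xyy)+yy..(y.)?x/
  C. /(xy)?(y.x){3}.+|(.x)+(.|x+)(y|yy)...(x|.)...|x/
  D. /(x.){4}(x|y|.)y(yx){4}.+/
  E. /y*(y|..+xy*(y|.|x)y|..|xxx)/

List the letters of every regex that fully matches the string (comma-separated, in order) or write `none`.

A → match
B → no match
C → no match
D → no match
E → match

A, E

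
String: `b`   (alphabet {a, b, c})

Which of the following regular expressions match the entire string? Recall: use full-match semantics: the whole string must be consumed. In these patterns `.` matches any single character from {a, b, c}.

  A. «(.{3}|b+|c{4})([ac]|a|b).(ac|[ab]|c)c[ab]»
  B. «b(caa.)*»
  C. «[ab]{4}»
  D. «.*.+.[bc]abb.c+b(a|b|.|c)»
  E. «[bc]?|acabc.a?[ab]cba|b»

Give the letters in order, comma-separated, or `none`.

A → no match
B → match
C → no match
D → no match
E → match

B, E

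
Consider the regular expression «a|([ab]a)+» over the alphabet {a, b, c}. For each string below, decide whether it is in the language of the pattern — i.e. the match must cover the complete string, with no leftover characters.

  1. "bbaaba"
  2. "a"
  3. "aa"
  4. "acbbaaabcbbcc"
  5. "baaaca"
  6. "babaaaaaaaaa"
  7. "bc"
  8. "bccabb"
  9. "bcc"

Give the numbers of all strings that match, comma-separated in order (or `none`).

2, 3, 6

1 → no match
2 → match
3 → match
4 → no match — must end with "a"
5 → no match
6 → match
7 → no match — must end with "a"
8 → no match — must end with "a"
9 → no match — must end with "a"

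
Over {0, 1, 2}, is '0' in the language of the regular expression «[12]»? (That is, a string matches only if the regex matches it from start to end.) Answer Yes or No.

No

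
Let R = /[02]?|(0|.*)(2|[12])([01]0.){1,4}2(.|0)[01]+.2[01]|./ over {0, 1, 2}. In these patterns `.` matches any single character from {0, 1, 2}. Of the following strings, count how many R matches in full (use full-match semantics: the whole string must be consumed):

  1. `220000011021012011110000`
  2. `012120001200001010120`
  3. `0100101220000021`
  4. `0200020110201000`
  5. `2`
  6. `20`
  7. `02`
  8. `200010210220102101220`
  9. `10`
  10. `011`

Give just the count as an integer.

1 → no match
2 → no match
3 → no match
4 → no match
5 → match
6 → no match
7 → no match
8 → no match
9 → no match
10 → no match
Total matched: 1

1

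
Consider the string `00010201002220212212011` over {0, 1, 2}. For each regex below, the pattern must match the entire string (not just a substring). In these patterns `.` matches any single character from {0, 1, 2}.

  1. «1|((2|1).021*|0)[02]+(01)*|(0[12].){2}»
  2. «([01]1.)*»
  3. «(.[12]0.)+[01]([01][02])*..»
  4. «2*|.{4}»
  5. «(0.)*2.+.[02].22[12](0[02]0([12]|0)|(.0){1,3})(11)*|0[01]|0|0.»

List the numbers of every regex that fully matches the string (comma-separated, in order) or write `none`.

1 → no match
2 → no match
3 → no match
4 → no match
5 → match

5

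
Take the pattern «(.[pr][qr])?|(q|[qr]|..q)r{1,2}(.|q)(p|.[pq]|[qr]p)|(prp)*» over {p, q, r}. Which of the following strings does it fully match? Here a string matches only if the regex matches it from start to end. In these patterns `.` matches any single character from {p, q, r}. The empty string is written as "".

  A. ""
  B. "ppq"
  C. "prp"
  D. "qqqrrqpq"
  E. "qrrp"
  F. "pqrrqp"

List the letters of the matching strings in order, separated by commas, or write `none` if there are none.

A, B, C, D, E

A → match
B → match
C → match
D → match
E → match
F → no match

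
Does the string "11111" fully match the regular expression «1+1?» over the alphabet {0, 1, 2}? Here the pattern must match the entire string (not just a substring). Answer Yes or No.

Yes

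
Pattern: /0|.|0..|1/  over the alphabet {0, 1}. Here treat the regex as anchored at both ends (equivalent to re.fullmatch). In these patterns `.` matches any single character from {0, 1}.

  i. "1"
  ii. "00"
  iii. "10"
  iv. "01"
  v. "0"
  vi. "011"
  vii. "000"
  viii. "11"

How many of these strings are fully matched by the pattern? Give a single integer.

i → match
ii → no match
iii → no match
iv → no match
v → match
vi → match
vii → match
viii → no match
Total matched: 4

4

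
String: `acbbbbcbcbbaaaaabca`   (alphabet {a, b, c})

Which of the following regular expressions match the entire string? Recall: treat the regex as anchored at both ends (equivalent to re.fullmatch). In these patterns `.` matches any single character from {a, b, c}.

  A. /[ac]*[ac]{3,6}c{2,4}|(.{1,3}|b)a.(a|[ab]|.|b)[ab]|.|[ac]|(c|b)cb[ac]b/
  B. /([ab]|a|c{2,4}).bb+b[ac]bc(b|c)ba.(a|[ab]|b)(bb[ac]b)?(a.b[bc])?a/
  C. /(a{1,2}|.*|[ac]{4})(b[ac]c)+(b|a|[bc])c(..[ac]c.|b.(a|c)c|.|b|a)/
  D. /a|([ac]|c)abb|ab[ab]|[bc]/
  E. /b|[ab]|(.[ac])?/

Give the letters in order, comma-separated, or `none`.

A → no match
B → match
C → no match
D → no match
E → no match

B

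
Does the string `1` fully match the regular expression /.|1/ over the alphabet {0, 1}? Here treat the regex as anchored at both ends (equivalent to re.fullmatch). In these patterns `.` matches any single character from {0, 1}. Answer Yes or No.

Yes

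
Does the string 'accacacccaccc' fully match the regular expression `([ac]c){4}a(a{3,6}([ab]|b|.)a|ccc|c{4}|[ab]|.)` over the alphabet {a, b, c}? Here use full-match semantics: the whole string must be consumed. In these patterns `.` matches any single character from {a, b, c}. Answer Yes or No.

No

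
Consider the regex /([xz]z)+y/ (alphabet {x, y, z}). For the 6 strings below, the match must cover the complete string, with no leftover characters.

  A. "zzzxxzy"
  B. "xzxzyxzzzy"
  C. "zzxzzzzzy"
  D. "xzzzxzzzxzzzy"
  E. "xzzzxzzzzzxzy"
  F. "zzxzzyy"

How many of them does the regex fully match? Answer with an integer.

A. "zzzxxzy" → no match
B. "xzxzyxzzzy" → no match
C. "zzxzzzzzy" → match
D → match
E → match
F. "zzxzzyy" → no match — must end with "zy"
Total matched: 3

3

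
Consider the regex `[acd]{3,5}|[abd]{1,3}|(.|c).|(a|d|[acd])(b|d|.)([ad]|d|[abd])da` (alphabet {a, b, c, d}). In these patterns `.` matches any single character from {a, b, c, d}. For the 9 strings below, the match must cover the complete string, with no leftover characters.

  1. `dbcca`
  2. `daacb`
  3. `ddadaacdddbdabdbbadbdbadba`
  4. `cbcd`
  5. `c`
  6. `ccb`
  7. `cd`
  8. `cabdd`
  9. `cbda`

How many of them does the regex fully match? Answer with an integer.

1

1 → no match
2 → no match
3 → no match
4 → no match
5 → no match
6 → no match
7 → match
8 → no match
9 → no match
Total matched: 1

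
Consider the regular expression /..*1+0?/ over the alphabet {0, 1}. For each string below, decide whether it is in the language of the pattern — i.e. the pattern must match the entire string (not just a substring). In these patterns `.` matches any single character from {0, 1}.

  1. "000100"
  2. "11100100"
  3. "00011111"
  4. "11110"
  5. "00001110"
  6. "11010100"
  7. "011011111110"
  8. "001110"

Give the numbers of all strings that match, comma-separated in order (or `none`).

3, 4, 5, 7, 8

1 → no match
2 → no match
3 → match
4 → match
5 → match
6 → no match
7 → match
8 → match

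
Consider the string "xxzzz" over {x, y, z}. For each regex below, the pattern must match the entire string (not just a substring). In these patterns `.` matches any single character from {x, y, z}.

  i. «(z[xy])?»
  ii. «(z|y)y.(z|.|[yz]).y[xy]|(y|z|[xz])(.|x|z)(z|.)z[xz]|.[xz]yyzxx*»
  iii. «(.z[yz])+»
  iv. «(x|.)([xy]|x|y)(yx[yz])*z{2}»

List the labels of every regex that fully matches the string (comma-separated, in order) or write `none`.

ii

i → no match
ii → match
iii → no match
iv → no match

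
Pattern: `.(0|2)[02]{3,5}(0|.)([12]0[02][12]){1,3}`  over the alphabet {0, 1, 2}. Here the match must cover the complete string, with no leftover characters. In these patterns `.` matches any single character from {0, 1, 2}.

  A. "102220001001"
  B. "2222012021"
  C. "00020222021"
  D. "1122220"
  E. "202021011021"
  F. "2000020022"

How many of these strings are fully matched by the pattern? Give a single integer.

A. "102220001001" → match
B. "2222012021" → match
C. "00020222021" → match
D. "1122220" → no match
E. "202021011021" → no match
F. "2000020022" → no match
Total matched: 3

3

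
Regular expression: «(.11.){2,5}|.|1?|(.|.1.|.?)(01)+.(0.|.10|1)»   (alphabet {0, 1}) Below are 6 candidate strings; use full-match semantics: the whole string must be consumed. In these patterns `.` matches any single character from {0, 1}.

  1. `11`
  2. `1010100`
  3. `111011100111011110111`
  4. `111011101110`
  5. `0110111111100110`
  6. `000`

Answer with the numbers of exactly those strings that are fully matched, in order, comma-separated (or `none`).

1 → no match
2 → no match
3 → no match
4 → match
5 → match
6 → no match

4, 5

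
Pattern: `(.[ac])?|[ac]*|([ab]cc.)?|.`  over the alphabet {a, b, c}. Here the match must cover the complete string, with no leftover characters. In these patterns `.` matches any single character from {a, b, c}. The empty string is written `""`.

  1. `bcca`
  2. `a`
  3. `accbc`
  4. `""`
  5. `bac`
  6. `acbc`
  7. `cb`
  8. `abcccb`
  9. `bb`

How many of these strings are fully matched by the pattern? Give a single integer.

3

1 → match
2 → match
3 → no match
4 → match
5 → no match
6 → no match
7 → no match
8 → no match
9 → no match
Total matched: 3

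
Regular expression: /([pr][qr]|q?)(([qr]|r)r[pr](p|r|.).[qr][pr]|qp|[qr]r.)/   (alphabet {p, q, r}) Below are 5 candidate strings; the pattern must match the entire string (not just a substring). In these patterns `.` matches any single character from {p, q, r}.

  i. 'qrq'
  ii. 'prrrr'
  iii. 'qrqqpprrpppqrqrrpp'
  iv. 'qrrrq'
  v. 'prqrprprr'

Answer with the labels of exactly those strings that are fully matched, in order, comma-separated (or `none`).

i → match
ii → match
iii → no match
iv → no match
v → match

i, ii, v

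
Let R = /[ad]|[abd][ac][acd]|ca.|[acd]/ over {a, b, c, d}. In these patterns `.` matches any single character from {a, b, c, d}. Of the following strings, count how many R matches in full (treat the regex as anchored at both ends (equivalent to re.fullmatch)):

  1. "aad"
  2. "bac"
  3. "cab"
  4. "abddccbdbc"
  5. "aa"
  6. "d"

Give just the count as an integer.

4

1 → match
2 → match
3 → match
4 → no match
5 → no match
6 → match
Total matched: 4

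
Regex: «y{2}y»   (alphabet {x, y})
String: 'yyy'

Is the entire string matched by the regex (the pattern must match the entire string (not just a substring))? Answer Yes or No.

Yes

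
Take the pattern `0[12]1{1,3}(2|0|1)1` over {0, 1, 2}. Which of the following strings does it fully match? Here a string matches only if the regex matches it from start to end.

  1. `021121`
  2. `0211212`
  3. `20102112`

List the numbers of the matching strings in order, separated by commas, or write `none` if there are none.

1. `021121` → match
2. `0211212` → no match — must end with `1`
3. `20102112` → no match — must start with `0`

1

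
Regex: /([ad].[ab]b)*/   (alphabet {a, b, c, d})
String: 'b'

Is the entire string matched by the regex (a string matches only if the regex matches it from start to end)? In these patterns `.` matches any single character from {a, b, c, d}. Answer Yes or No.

No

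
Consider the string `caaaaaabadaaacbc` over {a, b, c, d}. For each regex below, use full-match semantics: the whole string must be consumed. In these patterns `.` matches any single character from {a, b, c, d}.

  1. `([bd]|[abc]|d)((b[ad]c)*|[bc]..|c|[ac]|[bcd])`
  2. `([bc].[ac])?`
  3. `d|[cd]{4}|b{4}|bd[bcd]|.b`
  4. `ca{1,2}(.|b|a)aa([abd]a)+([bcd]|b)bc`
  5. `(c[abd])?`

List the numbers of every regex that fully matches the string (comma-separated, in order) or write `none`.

1 → no match
2 → no match
3 → no match
4 → match
5 → no match

4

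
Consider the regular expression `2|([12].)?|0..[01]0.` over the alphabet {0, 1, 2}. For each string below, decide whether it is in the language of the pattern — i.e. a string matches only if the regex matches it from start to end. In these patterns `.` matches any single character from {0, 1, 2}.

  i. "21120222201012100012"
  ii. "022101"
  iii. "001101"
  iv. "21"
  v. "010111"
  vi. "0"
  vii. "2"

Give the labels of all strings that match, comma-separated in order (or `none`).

i → no match
ii → match
iii → match
iv → match
v → no match
vi → no match
vii → match

ii, iii, iv, vii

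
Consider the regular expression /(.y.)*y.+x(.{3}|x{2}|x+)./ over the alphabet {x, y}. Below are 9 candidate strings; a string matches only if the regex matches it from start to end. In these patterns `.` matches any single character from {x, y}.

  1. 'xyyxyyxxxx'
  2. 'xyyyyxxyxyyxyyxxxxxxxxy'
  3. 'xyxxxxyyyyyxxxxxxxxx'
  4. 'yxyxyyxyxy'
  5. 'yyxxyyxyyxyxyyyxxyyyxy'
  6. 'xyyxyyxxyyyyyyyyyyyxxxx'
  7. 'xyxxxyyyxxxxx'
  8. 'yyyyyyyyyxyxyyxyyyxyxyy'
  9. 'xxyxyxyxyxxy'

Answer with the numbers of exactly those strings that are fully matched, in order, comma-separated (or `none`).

1 → no match
2 → match
3 → no match
4 → no match
5 → no match
6 → no match
7 → no match
8 → match
9 → no match

2, 8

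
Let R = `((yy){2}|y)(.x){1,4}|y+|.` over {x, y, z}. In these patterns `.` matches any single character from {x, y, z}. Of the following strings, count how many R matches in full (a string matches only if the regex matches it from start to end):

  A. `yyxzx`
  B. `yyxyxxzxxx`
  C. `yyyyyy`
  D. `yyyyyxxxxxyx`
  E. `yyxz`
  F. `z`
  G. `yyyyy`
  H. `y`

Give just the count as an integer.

6

A → match
B → no match
C → match
D → match
E → no match
F → match
G → match
H → match
Total matched: 6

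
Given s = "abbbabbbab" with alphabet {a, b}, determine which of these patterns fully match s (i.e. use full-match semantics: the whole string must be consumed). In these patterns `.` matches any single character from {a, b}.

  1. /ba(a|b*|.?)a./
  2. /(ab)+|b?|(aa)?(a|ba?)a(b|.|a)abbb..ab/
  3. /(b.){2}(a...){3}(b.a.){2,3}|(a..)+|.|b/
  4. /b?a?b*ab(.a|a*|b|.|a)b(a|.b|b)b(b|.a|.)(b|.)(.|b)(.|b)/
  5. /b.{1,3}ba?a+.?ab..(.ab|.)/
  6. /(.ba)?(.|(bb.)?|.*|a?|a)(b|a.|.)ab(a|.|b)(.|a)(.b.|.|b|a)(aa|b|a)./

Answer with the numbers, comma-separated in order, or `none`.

4

1 → no match — must start with "ba"
2 → no match
3 → no match
4 → match
5 → no match — must start with "b"
6 → no match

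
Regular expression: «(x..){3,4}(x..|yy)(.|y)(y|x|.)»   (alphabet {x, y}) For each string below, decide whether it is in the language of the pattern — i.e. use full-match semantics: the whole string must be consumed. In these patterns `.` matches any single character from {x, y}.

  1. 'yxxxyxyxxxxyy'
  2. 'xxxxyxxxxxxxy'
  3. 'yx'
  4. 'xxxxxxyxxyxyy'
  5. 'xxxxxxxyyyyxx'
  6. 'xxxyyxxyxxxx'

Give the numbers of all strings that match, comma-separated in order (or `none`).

5

1 → no match — must start with 'x'
2 → no match
3. 'yx' → no match — must start with 'x'
4 → no match
5 → match
6. 'xxxyyxxyxxxx' → no match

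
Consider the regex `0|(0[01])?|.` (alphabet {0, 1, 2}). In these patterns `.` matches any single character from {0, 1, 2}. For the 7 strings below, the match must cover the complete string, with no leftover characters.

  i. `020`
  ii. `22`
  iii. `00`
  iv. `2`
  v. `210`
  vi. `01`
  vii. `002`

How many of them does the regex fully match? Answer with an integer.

3

i → no match
ii → no match
iii → match
iv → match
v → no match
vi → match
vii → no match
Total matched: 3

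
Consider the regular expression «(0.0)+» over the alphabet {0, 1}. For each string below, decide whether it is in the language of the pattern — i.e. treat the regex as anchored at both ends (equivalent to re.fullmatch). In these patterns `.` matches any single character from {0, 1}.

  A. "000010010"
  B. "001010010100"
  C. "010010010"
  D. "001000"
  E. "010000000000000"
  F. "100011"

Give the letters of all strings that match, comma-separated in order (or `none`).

A, C, E

A → match
B → no match
C → match
D → no match
E → match
F → no match — must start with "0"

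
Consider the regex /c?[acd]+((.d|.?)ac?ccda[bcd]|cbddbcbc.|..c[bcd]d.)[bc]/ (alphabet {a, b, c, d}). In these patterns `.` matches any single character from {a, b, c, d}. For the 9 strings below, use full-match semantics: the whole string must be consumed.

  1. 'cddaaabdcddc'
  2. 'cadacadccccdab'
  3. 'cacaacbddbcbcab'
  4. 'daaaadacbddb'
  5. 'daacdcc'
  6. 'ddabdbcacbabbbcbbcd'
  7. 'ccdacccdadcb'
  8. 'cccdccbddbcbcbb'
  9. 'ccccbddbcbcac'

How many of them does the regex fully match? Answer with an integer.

1. 'cddaaabdcddc' → no match
2 → match
3 → match
4. 'daaaadacbddb' → match
5. 'daacdcc' → no match
6 → no match
7. 'ccdacccdadcb' → no match
8 → match
9 → match
Total matched: 5

5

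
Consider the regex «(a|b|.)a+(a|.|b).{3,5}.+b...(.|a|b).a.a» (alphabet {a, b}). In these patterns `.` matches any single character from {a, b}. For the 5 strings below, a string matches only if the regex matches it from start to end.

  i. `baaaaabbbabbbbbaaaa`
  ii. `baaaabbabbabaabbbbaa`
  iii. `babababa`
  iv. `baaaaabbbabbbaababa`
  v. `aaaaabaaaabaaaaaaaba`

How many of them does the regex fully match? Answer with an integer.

2

i → match
ii → no match
iii → no match
iv → match
v → no match
Total matched: 2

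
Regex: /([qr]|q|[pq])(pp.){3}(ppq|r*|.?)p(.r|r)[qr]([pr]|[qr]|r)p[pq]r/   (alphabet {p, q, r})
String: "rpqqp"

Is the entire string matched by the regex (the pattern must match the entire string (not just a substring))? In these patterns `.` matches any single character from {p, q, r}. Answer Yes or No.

Every match must end with "r", but "rpqqp" does not.

No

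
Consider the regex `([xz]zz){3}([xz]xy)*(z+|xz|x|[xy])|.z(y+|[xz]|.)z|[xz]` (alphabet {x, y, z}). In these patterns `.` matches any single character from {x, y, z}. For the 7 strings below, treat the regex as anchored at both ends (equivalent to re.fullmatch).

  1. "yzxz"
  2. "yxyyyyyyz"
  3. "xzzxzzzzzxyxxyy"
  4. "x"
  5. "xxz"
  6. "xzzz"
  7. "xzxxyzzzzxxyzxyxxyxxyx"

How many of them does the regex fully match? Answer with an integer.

3

1 → match
2 → no match
3 → no match
4 → match
5 → no match
6 → match
7 → no match
Total matched: 3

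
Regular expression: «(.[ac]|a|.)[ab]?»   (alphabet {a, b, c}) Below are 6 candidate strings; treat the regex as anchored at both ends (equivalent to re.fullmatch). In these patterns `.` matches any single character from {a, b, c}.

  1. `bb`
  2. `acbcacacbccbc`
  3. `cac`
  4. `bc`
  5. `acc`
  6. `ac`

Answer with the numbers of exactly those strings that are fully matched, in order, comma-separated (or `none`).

1 → match
2 → no match
3 → no match
4 → match
5 → no match
6 → match

1, 4, 6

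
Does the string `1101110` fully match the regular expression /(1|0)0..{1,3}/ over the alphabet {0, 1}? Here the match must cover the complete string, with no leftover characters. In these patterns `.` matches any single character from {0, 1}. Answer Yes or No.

No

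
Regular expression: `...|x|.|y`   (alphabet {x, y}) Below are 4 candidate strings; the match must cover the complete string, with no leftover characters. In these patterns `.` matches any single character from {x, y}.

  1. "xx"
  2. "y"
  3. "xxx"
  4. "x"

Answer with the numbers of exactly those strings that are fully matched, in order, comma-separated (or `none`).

2, 3, 4

1 → no match
2 → match
3 → match
4 → match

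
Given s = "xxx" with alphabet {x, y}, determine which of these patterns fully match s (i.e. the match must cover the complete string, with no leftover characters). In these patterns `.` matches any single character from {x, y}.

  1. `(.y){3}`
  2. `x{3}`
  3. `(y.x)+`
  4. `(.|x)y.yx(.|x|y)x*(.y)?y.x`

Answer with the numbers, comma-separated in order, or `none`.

2

1 → no match — must end with "y"
2 → match
3 → no match — must start with "y"
4 → no match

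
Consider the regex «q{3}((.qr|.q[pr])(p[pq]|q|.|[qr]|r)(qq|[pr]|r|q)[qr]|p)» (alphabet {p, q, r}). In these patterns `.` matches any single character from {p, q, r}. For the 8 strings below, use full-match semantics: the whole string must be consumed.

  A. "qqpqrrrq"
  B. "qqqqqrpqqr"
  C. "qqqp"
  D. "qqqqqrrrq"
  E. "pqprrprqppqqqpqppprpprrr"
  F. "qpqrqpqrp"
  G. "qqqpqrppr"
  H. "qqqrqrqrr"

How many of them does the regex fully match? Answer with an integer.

A → no match
B → match
C → match
D → match
E → no match — must start with "q"
F → no match
G → match
H → match
Total matched: 5

5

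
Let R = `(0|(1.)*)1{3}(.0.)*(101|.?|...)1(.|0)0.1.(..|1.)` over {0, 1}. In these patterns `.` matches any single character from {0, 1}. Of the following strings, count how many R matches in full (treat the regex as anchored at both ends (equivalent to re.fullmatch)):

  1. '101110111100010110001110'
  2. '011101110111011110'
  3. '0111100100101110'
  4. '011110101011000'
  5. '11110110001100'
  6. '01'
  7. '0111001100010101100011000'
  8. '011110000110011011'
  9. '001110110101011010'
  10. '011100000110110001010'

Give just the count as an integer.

3

1 → no match
2 → no match
3 → no match
4 → no match
5 → match
6 → no match
7 → no match
8 → match
9 → no match
10 → match
Total matched: 3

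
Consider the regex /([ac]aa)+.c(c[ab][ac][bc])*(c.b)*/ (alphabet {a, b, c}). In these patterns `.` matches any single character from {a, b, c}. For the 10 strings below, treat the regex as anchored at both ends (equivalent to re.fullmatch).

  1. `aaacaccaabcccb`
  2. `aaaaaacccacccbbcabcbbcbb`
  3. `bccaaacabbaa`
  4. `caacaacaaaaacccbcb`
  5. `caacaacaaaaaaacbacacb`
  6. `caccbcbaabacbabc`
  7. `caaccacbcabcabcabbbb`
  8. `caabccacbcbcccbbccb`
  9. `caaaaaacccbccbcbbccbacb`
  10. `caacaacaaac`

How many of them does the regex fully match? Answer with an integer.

1 → no match
2 → match
3 → no match
4 → match
5 → no match
6 → no match
7 → no match
8 → match
9 → no match
10 → match
Total matched: 4

4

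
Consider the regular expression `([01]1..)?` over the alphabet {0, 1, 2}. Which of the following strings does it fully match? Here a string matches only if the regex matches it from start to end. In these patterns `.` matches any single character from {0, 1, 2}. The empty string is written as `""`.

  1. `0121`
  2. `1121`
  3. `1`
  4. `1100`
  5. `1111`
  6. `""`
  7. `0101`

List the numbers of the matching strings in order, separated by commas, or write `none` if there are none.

1, 2, 4, 5, 6, 7

1 → match
2 → match
3 → no match
4 → match
5 → match
6 → match
7 → match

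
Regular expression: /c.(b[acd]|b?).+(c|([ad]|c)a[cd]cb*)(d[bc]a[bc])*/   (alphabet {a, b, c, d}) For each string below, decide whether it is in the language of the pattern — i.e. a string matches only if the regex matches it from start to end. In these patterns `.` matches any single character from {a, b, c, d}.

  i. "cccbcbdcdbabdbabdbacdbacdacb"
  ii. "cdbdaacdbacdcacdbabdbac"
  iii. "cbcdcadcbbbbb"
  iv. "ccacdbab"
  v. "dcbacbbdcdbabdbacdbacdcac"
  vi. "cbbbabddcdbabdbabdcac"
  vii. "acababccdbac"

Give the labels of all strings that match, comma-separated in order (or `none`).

ii, iii, iv, vi

i → no match
ii → match
iii → match
iv → match
v → no match — must start with "c"
vi → match
vii → no match — must start with "c"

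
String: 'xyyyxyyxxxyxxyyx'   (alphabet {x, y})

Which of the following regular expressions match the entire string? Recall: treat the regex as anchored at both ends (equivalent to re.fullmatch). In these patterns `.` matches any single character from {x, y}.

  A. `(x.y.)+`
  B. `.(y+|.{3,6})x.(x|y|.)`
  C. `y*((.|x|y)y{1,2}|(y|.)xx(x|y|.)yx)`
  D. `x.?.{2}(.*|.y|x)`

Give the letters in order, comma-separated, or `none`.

A → match
B → no match
C → no match
D → match

A, D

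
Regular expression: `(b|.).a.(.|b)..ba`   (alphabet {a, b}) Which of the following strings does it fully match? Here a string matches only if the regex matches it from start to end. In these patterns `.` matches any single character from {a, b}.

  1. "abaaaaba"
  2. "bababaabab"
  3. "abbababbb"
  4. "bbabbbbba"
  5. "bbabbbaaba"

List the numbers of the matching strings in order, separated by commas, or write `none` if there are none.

1 → no match
2 → no match — must end with "ba"
3 → no match — must end with "ba"
4 → match
5 → no match

4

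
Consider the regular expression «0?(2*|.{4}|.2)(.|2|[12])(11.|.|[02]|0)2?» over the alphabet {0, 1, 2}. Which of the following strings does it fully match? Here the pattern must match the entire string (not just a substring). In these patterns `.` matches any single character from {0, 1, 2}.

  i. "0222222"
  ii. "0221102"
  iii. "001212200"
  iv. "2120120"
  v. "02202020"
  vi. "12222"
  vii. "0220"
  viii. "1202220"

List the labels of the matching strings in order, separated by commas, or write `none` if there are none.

i, ii, vi, vii

i → match
ii → match
iii → no match
iv → no match
v → no match
vi → match
vii → match
viii → no match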